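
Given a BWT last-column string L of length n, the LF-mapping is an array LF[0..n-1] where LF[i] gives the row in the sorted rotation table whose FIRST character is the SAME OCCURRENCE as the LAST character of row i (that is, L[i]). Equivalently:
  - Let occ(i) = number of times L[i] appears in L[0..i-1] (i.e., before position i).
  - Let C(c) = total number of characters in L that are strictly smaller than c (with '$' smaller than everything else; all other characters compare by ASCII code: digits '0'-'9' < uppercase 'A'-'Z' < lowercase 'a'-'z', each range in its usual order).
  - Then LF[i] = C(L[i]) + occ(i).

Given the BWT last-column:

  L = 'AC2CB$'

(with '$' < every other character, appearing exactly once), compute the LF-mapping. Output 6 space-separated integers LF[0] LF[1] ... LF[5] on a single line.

Char counts: '$':1, '2':1, 'A':1, 'B':1, 'C':2
C (first-col start): C('$')=0, C('2')=1, C('A')=2, C('B')=3, C('C')=4
L[0]='A': occ=0, LF[0]=C('A')+0=2+0=2
L[1]='C': occ=0, LF[1]=C('C')+0=4+0=4
L[2]='2': occ=0, LF[2]=C('2')+0=1+0=1
L[3]='C': occ=1, LF[3]=C('C')+1=4+1=5
L[4]='B': occ=0, LF[4]=C('B')+0=3+0=3
L[5]='$': occ=0, LF[5]=C('$')+0=0+0=0

Answer: 2 4 1 5 3 0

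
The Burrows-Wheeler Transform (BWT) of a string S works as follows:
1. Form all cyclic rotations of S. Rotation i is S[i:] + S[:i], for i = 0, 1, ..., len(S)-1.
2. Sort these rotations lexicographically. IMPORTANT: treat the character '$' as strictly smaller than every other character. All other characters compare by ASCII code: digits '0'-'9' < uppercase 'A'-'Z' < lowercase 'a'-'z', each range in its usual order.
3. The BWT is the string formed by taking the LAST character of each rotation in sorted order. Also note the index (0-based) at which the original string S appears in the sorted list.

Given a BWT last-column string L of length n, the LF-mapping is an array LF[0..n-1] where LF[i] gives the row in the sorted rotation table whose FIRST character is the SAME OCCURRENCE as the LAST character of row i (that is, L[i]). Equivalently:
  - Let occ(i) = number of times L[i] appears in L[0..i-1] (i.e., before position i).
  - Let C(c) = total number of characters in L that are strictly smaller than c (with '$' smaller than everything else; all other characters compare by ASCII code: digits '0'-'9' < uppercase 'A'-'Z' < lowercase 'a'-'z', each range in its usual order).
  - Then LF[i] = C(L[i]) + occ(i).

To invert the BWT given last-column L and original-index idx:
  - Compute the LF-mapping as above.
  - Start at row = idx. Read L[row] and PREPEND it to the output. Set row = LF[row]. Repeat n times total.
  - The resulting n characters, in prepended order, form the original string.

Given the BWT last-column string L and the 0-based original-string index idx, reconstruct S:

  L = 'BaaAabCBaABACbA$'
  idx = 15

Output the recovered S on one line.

LF mapping: 5 10 11 1 12 14 8 6 13 2 7 3 9 15 4 0
Walk LF starting at row 15, prepending L[row]:
  step 1: row=15, L[15]='$', prepend. Next row=LF[15]=0
  step 2: row=0, L[0]='B', prepend. Next row=LF[0]=5
  step 3: row=5, L[5]='b', prepend. Next row=LF[5]=14
  step 4: row=14, L[14]='A', prepend. Next row=LF[14]=4
  step 5: row=4, L[4]='a', prepend. Next row=LF[4]=12
  step 6: row=12, L[12]='C', prepend. Next row=LF[12]=9
  step 7: row=9, L[9]='A', prepend. Next row=LF[9]=2
  step 8: row=2, L[2]='a', prepend. Next row=LF[2]=11
  step 9: row=11, L[11]='A', prepend. Next row=LF[11]=3
  step 10: row=3, L[3]='A', prepend. Next row=LF[3]=1
  step 11: row=1, L[1]='a', prepend. Next row=LF[1]=10
  step 12: row=10, L[10]='B', prepend. Next row=LF[10]=7
  step 13: row=7, L[7]='B', prepend. Next row=LF[7]=6
  step 14: row=6, L[6]='C', prepend. Next row=LF[6]=8
  step 15: row=8, L[8]='a', prepend. Next row=LF[8]=13
  step 16: row=13, L[13]='b', prepend. Next row=LF[13]=15
Reversed output: baCBBaAAaACaAbB$

Answer: baCBBaAAaACaAbB$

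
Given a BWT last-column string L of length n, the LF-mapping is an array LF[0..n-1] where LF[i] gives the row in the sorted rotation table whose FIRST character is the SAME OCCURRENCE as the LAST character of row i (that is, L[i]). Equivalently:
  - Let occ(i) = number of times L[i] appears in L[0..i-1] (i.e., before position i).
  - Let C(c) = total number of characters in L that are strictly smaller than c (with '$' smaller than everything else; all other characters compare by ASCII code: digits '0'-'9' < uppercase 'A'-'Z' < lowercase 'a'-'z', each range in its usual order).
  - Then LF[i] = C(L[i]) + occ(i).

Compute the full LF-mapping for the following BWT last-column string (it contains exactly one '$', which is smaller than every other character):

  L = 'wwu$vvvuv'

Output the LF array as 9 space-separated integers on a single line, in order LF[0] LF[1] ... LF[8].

Answer: 7 8 1 0 3 4 5 2 6

Derivation:
Char counts: '$':1, 'u':2, 'v':4, 'w':2
C (first-col start): C('$')=0, C('u')=1, C('v')=3, C('w')=7
L[0]='w': occ=0, LF[0]=C('w')+0=7+0=7
L[1]='w': occ=1, LF[1]=C('w')+1=7+1=8
L[2]='u': occ=0, LF[2]=C('u')+0=1+0=1
L[3]='$': occ=0, LF[3]=C('$')+0=0+0=0
L[4]='v': occ=0, LF[4]=C('v')+0=3+0=3
L[5]='v': occ=1, LF[5]=C('v')+1=3+1=4
L[6]='v': occ=2, LF[6]=C('v')+2=3+2=5
L[7]='u': occ=1, LF[7]=C('u')+1=1+1=2
L[8]='v': occ=3, LF[8]=C('v')+3=3+3=6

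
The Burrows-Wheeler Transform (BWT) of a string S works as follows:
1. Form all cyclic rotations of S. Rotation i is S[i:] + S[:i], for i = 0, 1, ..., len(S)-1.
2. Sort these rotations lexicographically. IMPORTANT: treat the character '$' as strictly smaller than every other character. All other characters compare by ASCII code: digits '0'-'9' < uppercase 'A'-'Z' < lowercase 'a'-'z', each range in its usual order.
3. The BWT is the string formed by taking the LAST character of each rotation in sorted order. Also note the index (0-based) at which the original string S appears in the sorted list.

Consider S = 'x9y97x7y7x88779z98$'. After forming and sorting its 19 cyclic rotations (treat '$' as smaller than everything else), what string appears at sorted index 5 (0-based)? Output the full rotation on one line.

Answer: 7y7x88779z98$x9y97x

Derivation:
All 19 rotations (rotation i = S[i:]+S[:i]):
  rot[0] = x9y97x7y7x88779z98$
  rot[1] = 9y97x7y7x88779z98$x
  rot[2] = y97x7y7x88779z98$x9
  rot[3] = 97x7y7x88779z98$x9y
  rot[4] = 7x7y7x88779z98$x9y9
  rot[5] = x7y7x88779z98$x9y97
  rot[6] = 7y7x88779z98$x9y97x
  rot[7] = y7x88779z98$x9y97x7
  rot[8] = 7x88779z98$x9y97x7y
  rot[9] = x88779z98$x9y97x7y7
  rot[10] = 88779z98$x9y97x7y7x
  rot[11] = 8779z98$x9y97x7y7x8
  rot[12] = 779z98$x9y97x7y7x88
  rot[13] = 79z98$x9y97x7y7x887
  rot[14] = 9z98$x9y97x7y7x8877
  rot[15] = z98$x9y97x7y7x88779
  rot[16] = 98$x9y97x7y7x88779z
  rot[17] = 8$x9y97x7y7x88779z9
  rot[18] = $x9y97x7y7x88779z98
Sorted (with $ < everything):
  sorted[0] = $x9y97x7y7x88779z98
  sorted[1] = 779z98$x9y97x7y7x88
  sorted[2] = 79z98$x9y97x7y7x887
  sorted[3] = 7x7y7x88779z98$x9y9
  sorted[4] = 7x88779z98$x9y97x7y
  sorted[5] = 7y7x88779z98$x9y97x
  sorted[6] = 8$x9y97x7y7x88779z9
  sorted[7] = 8779z98$x9y97x7y7x8
  sorted[8] = 88779z98$x9y97x7y7x
  sorted[9] = 97x7y7x88779z98$x9y
  sorted[10] = 98$x9y97x7y7x88779z
  sorted[11] = 9y97x7y7x88779z98$x
  sorted[12] = 9z98$x9y97x7y7x8877
  sorted[13] = x7y7x88779z98$x9y97
  sorted[14] = x88779z98$x9y97x7y7
  sorted[15] = x9y97x7y7x88779z98$
  sorted[16] = y7x88779z98$x9y97x7
  sorted[17] = y97x7y7x88779z98$x9
  sorted[18] = z98$x9y97x7y7x88779
sorted[5] = 7y7x88779z98$x9y97x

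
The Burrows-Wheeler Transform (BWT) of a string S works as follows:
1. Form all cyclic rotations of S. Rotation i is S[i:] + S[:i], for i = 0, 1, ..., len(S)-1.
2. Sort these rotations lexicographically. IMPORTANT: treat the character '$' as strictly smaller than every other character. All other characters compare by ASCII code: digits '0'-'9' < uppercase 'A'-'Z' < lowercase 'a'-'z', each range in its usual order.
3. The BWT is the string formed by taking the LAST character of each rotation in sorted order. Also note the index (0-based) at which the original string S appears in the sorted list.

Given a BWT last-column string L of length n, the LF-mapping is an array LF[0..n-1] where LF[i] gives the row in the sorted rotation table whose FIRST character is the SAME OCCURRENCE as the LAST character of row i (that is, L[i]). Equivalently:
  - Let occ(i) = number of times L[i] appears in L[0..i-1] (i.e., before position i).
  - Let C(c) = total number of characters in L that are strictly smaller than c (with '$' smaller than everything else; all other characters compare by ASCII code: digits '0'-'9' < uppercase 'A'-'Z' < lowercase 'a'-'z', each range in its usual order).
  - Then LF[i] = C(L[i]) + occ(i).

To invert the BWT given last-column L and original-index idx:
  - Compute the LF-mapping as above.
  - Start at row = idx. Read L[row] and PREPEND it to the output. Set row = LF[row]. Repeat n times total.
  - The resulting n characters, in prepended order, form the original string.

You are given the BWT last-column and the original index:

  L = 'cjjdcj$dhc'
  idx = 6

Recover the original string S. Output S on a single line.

Answer: hjcdcjdjc$

Derivation:
LF mapping: 1 7 8 4 2 9 0 5 6 3
Walk LF starting at row 6, prepending L[row]:
  step 1: row=6, L[6]='$', prepend. Next row=LF[6]=0
  step 2: row=0, L[0]='c', prepend. Next row=LF[0]=1
  step 3: row=1, L[1]='j', prepend. Next row=LF[1]=7
  step 4: row=7, L[7]='d', prepend. Next row=LF[7]=5
  step 5: row=5, L[5]='j', prepend. Next row=LF[5]=9
  step 6: row=9, L[9]='c', prepend. Next row=LF[9]=3
  step 7: row=3, L[3]='d', prepend. Next row=LF[3]=4
  step 8: row=4, L[4]='c', prepend. Next row=LF[4]=2
  step 9: row=2, L[2]='j', prepend. Next row=LF[2]=8
  step 10: row=8, L[8]='h', prepend. Next row=LF[8]=6
Reversed output: hjcdcjdjc$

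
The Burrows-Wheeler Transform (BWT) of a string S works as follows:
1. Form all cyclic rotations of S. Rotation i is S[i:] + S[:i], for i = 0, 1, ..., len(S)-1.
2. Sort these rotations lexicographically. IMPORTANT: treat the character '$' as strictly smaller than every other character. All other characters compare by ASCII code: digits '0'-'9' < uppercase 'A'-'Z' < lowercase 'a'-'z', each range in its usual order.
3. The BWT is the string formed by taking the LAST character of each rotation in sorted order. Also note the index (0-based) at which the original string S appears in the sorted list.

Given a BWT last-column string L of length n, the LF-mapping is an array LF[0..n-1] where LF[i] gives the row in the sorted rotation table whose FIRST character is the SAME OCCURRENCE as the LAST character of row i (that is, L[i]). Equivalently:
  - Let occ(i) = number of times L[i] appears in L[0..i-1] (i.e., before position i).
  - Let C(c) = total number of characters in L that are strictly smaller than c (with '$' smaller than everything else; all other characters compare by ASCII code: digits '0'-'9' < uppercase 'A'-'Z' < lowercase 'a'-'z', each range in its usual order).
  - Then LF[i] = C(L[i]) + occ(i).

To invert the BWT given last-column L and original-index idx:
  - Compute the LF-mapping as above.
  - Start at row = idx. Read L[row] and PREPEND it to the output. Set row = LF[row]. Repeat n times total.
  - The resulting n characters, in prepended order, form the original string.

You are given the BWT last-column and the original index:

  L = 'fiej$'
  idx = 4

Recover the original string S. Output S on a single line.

LF mapping: 2 3 1 4 0
Walk LF starting at row 4, prepending L[row]:
  step 1: row=4, L[4]='$', prepend. Next row=LF[4]=0
  step 2: row=0, L[0]='f', prepend. Next row=LF[0]=2
  step 3: row=2, L[2]='e', prepend. Next row=LF[2]=1
  step 4: row=1, L[1]='i', prepend. Next row=LF[1]=3
  step 5: row=3, L[3]='j', prepend. Next row=LF[3]=4
Reversed output: jief$

Answer: jief$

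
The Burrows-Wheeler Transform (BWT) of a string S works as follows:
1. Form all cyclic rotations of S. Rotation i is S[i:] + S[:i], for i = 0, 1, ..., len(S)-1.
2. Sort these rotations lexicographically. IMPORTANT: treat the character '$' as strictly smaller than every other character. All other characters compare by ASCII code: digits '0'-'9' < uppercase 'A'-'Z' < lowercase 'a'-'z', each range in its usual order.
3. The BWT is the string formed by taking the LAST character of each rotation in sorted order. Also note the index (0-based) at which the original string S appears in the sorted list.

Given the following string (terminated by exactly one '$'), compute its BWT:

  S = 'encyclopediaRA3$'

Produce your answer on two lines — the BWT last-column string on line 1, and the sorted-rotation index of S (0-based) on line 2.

Answer: 3ARaiynep$dceloc
9

Derivation:
All 16 rotations (rotation i = S[i:]+S[:i]):
  rot[0] = encyclopediaRA3$
  rot[1] = ncyclopediaRA3$e
  rot[2] = cyclopediaRA3$en
  rot[3] = yclopediaRA3$enc
  rot[4] = clopediaRA3$ency
  rot[5] = lopediaRA3$encyc
  rot[6] = opediaRA3$encycl
  rot[7] = pediaRA3$encyclo
  rot[8] = ediaRA3$encyclop
  rot[9] = diaRA3$encyclope
  rot[10] = iaRA3$encycloped
  rot[11] = aRA3$encyclopedi
  rot[12] = RA3$encyclopedia
  rot[13] = A3$encyclopediaR
  rot[14] = 3$encyclopediaRA
  rot[15] = $encyclopediaRA3
Sorted (with $ < everything):
  sorted[0] = $encyclopediaRA3  (last char: '3')
  sorted[1] = 3$encyclopediaRA  (last char: 'A')
  sorted[2] = A3$encyclopediaR  (last char: 'R')
  sorted[3] = RA3$encyclopedia  (last char: 'a')
  sorted[4] = aRA3$encyclopedi  (last char: 'i')
  sorted[5] = clopediaRA3$ency  (last char: 'y')
  sorted[6] = cyclopediaRA3$en  (last char: 'n')
  sorted[7] = diaRA3$encyclope  (last char: 'e')
  sorted[8] = ediaRA3$encyclop  (last char: 'p')
  sorted[9] = encyclopediaRA3$  (last char: '$')
  sorted[10] = iaRA3$encycloped  (last char: 'd')
  sorted[11] = lopediaRA3$encyc  (last char: 'c')
  sorted[12] = ncyclopediaRA3$e  (last char: 'e')
  sorted[13] = opediaRA3$encycl  (last char: 'l')
  sorted[14] = pediaRA3$encyclo  (last char: 'o')
  sorted[15] = yclopediaRA3$enc  (last char: 'c')
Last column: 3ARaiynep$dceloc
Original string S is at sorted index 9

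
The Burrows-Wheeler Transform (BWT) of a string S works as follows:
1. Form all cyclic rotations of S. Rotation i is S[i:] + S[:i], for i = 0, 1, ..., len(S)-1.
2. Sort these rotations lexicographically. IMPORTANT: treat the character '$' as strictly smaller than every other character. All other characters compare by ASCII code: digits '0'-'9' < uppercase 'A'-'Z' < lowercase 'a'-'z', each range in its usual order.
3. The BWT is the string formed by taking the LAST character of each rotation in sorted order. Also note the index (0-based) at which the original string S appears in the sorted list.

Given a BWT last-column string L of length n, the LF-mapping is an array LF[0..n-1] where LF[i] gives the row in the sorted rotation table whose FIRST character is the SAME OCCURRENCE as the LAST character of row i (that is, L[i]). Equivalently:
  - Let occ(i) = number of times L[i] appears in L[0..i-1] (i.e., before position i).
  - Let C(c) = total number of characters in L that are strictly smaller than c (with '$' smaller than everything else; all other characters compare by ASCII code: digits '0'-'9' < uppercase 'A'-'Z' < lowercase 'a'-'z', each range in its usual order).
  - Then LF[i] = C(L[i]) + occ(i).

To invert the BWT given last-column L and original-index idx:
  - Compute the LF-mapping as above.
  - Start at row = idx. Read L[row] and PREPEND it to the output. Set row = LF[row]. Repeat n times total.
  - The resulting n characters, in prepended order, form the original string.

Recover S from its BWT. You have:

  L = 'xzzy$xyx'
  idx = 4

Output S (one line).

LF mapping: 1 6 7 4 0 2 5 3
Walk LF starting at row 4, prepending L[row]:
  step 1: row=4, L[4]='$', prepend. Next row=LF[4]=0
  step 2: row=0, L[0]='x', prepend. Next row=LF[0]=1
  step 3: row=1, L[1]='z', prepend. Next row=LF[1]=6
  step 4: row=6, L[6]='y', prepend. Next row=LF[6]=5
  step 5: row=5, L[5]='x', prepend. Next row=LF[5]=2
  step 6: row=2, L[2]='z', prepend. Next row=LF[2]=7
  step 7: row=7, L[7]='x', prepend. Next row=LF[7]=3
  step 8: row=3, L[3]='y', prepend. Next row=LF[3]=4
Reversed output: yxzxyzx$

Answer: yxzxyzx$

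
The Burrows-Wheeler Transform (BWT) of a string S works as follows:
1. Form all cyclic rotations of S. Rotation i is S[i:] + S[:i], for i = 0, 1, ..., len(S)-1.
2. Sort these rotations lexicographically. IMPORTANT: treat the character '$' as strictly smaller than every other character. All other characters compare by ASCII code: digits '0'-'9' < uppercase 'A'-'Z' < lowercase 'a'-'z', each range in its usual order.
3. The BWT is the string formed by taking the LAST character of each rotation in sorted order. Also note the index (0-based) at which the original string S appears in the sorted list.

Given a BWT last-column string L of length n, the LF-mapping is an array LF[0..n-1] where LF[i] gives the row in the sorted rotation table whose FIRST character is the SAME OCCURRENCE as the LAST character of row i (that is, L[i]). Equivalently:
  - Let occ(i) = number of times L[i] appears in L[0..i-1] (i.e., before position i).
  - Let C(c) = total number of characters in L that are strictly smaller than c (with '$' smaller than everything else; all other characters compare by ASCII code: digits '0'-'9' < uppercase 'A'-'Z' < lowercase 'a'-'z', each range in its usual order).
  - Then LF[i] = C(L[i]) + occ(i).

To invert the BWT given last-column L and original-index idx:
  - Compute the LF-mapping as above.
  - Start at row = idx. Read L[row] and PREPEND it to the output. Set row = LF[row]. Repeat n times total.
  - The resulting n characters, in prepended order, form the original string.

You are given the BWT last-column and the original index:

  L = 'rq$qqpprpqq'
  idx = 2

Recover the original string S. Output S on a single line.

Answer: pqqpqpqrqr$

Derivation:
LF mapping: 9 4 0 5 6 1 2 10 3 7 8
Walk LF starting at row 2, prepending L[row]:
  step 1: row=2, L[2]='$', prepend. Next row=LF[2]=0
  step 2: row=0, L[0]='r', prepend. Next row=LF[0]=9
  step 3: row=9, L[9]='q', prepend. Next row=LF[9]=7
  step 4: row=7, L[7]='r', prepend. Next row=LF[7]=10
  step 5: row=10, L[10]='q', prepend. Next row=LF[10]=8
  step 6: row=8, L[8]='p', prepend. Next row=LF[8]=3
  step 7: row=3, L[3]='q', prepend. Next row=LF[3]=5
  step 8: row=5, L[5]='p', prepend. Next row=LF[5]=1
  step 9: row=1, L[1]='q', prepend. Next row=LF[1]=4
  step 10: row=4, L[4]='q', prepend. Next row=LF[4]=6
  step 11: row=6, L[6]='p', prepend. Next row=LF[6]=2
Reversed output: pqqpqpqrqr$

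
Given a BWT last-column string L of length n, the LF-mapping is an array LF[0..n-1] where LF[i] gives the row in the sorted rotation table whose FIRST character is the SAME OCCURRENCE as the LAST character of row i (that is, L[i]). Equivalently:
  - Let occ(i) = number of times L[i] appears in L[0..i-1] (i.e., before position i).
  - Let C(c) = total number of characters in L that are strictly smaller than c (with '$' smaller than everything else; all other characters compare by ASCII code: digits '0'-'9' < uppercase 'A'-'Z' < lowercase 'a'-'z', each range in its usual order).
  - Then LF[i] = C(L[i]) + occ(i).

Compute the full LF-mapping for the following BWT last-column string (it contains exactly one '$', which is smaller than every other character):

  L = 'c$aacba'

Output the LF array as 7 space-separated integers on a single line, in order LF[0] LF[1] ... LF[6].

Answer: 5 0 1 2 6 4 3

Derivation:
Char counts: '$':1, 'a':3, 'b':1, 'c':2
C (first-col start): C('$')=0, C('a')=1, C('b')=4, C('c')=5
L[0]='c': occ=0, LF[0]=C('c')+0=5+0=5
L[1]='$': occ=0, LF[1]=C('$')+0=0+0=0
L[2]='a': occ=0, LF[2]=C('a')+0=1+0=1
L[3]='a': occ=1, LF[3]=C('a')+1=1+1=2
L[4]='c': occ=1, LF[4]=C('c')+1=5+1=6
L[5]='b': occ=0, LF[5]=C('b')+0=4+0=4
L[6]='a': occ=2, LF[6]=C('a')+2=1+2=3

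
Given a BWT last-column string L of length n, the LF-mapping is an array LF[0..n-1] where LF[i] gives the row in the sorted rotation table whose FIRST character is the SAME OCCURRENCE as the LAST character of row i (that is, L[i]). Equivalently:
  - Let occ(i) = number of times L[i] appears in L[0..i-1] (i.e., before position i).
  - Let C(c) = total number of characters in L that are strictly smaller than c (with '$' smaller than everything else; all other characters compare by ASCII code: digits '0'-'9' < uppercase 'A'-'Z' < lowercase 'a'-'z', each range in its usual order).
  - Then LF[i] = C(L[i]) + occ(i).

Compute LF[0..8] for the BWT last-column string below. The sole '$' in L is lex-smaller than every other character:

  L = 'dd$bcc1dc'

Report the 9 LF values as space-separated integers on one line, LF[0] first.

Char counts: '$':1, '1':1, 'b':1, 'c':3, 'd':3
C (first-col start): C('$')=0, C('1')=1, C('b')=2, C('c')=3, C('d')=6
L[0]='d': occ=0, LF[0]=C('d')+0=6+0=6
L[1]='d': occ=1, LF[1]=C('d')+1=6+1=7
L[2]='$': occ=0, LF[2]=C('$')+0=0+0=0
L[3]='b': occ=0, LF[3]=C('b')+0=2+0=2
L[4]='c': occ=0, LF[4]=C('c')+0=3+0=3
L[5]='c': occ=1, LF[5]=C('c')+1=3+1=4
L[6]='1': occ=0, LF[6]=C('1')+0=1+0=1
L[7]='d': occ=2, LF[7]=C('d')+2=6+2=8
L[8]='c': occ=2, LF[8]=C('c')+2=3+2=5

Answer: 6 7 0 2 3 4 1 8 5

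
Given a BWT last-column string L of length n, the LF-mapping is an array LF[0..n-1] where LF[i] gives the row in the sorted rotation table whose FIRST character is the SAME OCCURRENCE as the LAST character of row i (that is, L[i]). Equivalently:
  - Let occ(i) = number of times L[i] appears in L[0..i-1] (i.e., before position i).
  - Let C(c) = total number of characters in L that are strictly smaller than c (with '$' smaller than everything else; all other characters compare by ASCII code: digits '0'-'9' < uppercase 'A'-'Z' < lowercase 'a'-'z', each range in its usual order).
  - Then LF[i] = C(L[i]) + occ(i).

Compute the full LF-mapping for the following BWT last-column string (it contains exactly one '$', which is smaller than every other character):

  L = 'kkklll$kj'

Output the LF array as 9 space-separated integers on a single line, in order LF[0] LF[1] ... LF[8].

Char counts: '$':1, 'j':1, 'k':4, 'l':3
C (first-col start): C('$')=0, C('j')=1, C('k')=2, C('l')=6
L[0]='k': occ=0, LF[0]=C('k')+0=2+0=2
L[1]='k': occ=1, LF[1]=C('k')+1=2+1=3
L[2]='k': occ=2, LF[2]=C('k')+2=2+2=4
L[3]='l': occ=0, LF[3]=C('l')+0=6+0=6
L[4]='l': occ=1, LF[4]=C('l')+1=6+1=7
L[5]='l': occ=2, LF[5]=C('l')+2=6+2=8
L[6]='$': occ=0, LF[6]=C('$')+0=0+0=0
L[7]='k': occ=3, LF[7]=C('k')+3=2+3=5
L[8]='j': occ=0, LF[8]=C('j')+0=1+0=1

Answer: 2 3 4 6 7 8 0 5 1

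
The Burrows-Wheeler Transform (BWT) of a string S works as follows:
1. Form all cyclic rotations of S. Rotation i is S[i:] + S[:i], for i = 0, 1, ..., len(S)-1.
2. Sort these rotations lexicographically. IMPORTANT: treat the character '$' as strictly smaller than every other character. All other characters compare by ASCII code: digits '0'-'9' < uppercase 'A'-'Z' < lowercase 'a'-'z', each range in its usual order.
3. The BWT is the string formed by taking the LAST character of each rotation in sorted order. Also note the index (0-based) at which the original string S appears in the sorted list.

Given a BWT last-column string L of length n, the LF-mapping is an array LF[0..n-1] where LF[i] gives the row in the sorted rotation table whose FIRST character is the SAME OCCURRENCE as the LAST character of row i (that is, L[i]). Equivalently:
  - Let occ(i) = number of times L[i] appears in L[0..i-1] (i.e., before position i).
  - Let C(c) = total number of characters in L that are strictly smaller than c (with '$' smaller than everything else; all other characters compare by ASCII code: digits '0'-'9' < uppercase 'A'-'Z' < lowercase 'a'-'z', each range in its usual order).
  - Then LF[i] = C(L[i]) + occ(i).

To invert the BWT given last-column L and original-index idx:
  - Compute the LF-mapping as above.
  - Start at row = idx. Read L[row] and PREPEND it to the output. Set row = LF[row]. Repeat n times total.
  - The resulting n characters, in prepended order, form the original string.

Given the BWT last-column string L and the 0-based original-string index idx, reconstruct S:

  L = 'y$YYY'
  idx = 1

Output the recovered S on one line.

Answer: YYYy$

Derivation:
LF mapping: 4 0 1 2 3
Walk LF starting at row 1, prepending L[row]:
  step 1: row=1, L[1]='$', prepend. Next row=LF[1]=0
  step 2: row=0, L[0]='y', prepend. Next row=LF[0]=4
  step 3: row=4, L[4]='Y', prepend. Next row=LF[4]=3
  step 4: row=3, L[3]='Y', prepend. Next row=LF[3]=2
  step 5: row=2, L[2]='Y', prepend. Next row=LF[2]=1
Reversed output: YYYy$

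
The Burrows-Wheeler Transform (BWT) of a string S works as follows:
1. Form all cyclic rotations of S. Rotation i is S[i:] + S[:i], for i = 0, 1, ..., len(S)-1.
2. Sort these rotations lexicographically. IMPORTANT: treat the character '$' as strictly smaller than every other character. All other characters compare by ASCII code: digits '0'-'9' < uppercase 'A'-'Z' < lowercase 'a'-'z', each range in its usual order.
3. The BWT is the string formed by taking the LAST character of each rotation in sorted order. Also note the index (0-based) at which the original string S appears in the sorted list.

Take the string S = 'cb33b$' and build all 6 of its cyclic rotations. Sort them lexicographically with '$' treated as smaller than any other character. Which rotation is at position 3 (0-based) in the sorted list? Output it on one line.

All 6 rotations (rotation i = S[i:]+S[:i]):
  rot[0] = cb33b$
  rot[1] = b33b$c
  rot[2] = 33b$cb
  rot[3] = 3b$cb3
  rot[4] = b$cb33
  rot[5] = $cb33b
Sorted (with $ < everything):
  sorted[0] = $cb33b
  sorted[1] = 33b$cb
  sorted[2] = 3b$cb3
  sorted[3] = b$cb33
  sorted[4] = b33b$c
  sorted[5] = cb33b$
sorted[3] = b$cb33

Answer: b$cb33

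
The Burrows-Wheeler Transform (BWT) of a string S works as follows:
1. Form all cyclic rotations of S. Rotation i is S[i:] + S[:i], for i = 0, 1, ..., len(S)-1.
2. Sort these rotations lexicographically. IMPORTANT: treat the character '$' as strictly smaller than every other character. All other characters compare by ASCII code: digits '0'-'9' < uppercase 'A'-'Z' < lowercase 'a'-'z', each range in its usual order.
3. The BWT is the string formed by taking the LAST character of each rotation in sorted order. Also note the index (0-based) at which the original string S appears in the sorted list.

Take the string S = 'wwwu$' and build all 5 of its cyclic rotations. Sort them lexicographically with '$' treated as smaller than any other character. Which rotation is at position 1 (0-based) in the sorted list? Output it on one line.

Answer: u$www

Derivation:
All 5 rotations (rotation i = S[i:]+S[:i]):
  rot[0] = wwwu$
  rot[1] = wwu$w
  rot[2] = wu$ww
  rot[3] = u$www
  rot[4] = $wwwu
Sorted (with $ < everything):
  sorted[0] = $wwwu
  sorted[1] = u$www
  sorted[2] = wu$ww
  sorted[3] = wwu$w
  sorted[4] = wwwu$
sorted[1] = u$www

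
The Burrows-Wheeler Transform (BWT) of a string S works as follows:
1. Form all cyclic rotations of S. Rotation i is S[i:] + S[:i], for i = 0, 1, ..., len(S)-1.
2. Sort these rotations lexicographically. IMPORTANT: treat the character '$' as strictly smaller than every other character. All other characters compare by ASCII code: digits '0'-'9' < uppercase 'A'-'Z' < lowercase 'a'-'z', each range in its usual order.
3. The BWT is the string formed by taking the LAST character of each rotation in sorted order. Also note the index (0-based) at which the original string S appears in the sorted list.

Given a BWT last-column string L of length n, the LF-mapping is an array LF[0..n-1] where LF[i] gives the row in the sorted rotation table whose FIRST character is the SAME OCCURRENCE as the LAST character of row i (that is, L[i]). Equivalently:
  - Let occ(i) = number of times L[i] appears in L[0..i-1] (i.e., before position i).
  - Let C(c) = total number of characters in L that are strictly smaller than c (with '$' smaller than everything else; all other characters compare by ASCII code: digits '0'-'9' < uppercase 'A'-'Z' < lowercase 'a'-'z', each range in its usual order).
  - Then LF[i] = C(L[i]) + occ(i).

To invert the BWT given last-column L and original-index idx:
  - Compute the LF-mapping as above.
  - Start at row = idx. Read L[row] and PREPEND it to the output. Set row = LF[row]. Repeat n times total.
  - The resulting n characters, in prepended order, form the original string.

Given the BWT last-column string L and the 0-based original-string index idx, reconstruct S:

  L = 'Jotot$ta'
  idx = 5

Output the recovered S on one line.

Answer: tattooJ$

Derivation:
LF mapping: 1 3 5 4 6 0 7 2
Walk LF starting at row 5, prepending L[row]:
  step 1: row=5, L[5]='$', prepend. Next row=LF[5]=0
  step 2: row=0, L[0]='J', prepend. Next row=LF[0]=1
  step 3: row=1, L[1]='o', prepend. Next row=LF[1]=3
  step 4: row=3, L[3]='o', prepend. Next row=LF[3]=4
  step 5: row=4, L[4]='t', prepend. Next row=LF[4]=6
  step 6: row=6, L[6]='t', prepend. Next row=LF[6]=7
  step 7: row=7, L[7]='a', prepend. Next row=LF[7]=2
  step 8: row=2, L[2]='t', prepend. Next row=LF[2]=5
Reversed output: tattooJ$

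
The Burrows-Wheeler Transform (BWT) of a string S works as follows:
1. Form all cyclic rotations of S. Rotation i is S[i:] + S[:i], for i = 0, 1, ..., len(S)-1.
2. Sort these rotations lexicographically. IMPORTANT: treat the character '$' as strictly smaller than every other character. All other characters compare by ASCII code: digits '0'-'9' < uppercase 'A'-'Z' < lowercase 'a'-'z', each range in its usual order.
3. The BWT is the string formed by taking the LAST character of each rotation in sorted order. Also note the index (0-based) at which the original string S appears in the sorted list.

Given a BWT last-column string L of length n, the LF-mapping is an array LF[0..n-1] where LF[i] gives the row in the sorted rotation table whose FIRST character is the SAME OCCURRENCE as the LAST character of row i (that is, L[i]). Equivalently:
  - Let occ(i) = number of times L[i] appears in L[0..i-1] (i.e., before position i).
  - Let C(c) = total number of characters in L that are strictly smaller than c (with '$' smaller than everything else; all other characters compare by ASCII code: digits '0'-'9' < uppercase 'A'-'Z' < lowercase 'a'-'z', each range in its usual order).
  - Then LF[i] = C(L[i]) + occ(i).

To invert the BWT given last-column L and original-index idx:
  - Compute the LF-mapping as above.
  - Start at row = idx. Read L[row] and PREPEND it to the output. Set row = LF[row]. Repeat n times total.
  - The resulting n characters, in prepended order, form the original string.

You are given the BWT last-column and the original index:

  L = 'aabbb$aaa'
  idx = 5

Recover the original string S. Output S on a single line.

Answer: abababaa$

Derivation:
LF mapping: 1 2 6 7 8 0 3 4 5
Walk LF starting at row 5, prepending L[row]:
  step 1: row=5, L[5]='$', prepend. Next row=LF[5]=0
  step 2: row=0, L[0]='a', prepend. Next row=LF[0]=1
  step 3: row=1, L[1]='a', prepend. Next row=LF[1]=2
  step 4: row=2, L[2]='b', prepend. Next row=LF[2]=6
  step 5: row=6, L[6]='a', prepend. Next row=LF[6]=3
  step 6: row=3, L[3]='b', prepend. Next row=LF[3]=7
  step 7: row=7, L[7]='a', prepend. Next row=LF[7]=4
  step 8: row=4, L[4]='b', prepend. Next row=LF[4]=8
  step 9: row=8, L[8]='a', prepend. Next row=LF[8]=5
Reversed output: abababaa$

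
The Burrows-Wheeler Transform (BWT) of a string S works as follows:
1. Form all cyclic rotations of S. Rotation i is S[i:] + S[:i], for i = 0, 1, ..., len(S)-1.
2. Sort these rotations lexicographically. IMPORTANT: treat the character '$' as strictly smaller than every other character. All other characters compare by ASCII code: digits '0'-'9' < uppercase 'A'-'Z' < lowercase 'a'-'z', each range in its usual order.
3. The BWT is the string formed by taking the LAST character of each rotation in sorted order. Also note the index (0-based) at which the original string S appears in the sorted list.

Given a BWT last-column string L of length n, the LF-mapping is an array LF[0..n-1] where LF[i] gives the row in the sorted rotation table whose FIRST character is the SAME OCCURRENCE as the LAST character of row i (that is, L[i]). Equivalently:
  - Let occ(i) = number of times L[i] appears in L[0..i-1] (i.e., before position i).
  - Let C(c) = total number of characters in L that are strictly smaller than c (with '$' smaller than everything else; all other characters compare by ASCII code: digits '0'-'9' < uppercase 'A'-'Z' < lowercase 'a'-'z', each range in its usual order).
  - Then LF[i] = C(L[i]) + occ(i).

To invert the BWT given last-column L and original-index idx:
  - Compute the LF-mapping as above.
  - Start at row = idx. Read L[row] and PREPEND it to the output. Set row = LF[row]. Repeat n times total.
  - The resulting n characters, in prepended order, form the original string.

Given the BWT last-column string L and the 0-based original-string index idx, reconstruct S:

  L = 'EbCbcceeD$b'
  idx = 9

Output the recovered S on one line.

Answer: ebecbCDcbE$

Derivation:
LF mapping: 3 4 1 5 7 8 9 10 2 0 6
Walk LF starting at row 9, prepending L[row]:
  step 1: row=9, L[9]='$', prepend. Next row=LF[9]=0
  step 2: row=0, L[0]='E', prepend. Next row=LF[0]=3
  step 3: row=3, L[3]='b', prepend. Next row=LF[3]=5
  step 4: row=5, L[5]='c', prepend. Next row=LF[5]=8
  step 5: row=8, L[8]='D', prepend. Next row=LF[8]=2
  step 6: row=2, L[2]='C', prepend. Next row=LF[2]=1
  step 7: row=1, L[1]='b', prepend. Next row=LF[1]=4
  step 8: row=4, L[4]='c', prepend. Next row=LF[4]=7
  step 9: row=7, L[7]='e', prepend. Next row=LF[7]=10
  step 10: row=10, L[10]='b', prepend. Next row=LF[10]=6
  step 11: row=6, L[6]='e', prepend. Next row=LF[6]=9
Reversed output: ebecbCDcbE$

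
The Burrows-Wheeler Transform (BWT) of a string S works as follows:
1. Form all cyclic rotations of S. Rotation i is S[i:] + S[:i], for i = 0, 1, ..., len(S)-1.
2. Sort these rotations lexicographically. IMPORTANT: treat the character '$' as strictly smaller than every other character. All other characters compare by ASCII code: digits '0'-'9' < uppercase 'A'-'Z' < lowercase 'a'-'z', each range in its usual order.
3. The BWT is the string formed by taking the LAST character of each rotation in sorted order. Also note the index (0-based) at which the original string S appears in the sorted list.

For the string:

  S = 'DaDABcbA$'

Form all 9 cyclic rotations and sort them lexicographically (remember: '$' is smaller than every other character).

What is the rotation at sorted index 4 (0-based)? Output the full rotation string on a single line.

All 9 rotations (rotation i = S[i:]+S[:i]):
  rot[0] = DaDABcbA$
  rot[1] = aDABcbA$D
  rot[2] = DABcbA$Da
  rot[3] = ABcbA$DaD
  rot[4] = BcbA$DaDA
  rot[5] = cbA$DaDAB
  rot[6] = bA$DaDABc
  rot[7] = A$DaDABcb
  rot[8] = $DaDABcbA
Sorted (with $ < everything):
  sorted[0] = $DaDABcbA
  sorted[1] = A$DaDABcb
  sorted[2] = ABcbA$DaD
  sorted[3] = BcbA$DaDA
  sorted[4] = DABcbA$Da
  sorted[5] = DaDABcbA$
  sorted[6] = aDABcbA$D
  sorted[7] = bA$DaDABc
  sorted[8] = cbA$DaDAB
sorted[4] = DABcbA$Da

Answer: DABcbA$Da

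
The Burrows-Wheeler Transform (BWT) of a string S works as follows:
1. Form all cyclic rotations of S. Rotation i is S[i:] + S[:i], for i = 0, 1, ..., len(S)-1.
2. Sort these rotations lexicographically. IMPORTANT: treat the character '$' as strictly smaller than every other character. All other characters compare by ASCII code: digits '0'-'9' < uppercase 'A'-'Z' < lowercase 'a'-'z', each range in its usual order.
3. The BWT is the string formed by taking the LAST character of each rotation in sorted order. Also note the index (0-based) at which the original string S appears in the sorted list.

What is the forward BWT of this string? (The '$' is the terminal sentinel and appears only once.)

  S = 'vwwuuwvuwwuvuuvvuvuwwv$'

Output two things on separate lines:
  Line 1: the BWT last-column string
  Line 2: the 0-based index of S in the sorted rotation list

Answer: vvwwvuuvvwuvwuu$wwwuvuu
15

Derivation:
All 23 rotations (rotation i = S[i:]+S[:i]):
  rot[0] = vwwuuwvuwwuvuuvvuvuwwv$
  rot[1] = wwuuwvuwwuvuuvvuvuwwv$v
  rot[2] = wuuwvuwwuvuuvvuvuwwv$vw
  rot[3] = uuwvuwwuvuuvvuvuwwv$vww
  rot[4] = uwvuwwuvuuvvuvuwwv$vwwu
  rot[5] = wvuwwuvuuvvuvuwwv$vwwuu
  rot[6] = vuwwuvuuvvuvuwwv$vwwuuw
  rot[7] = uwwuvuuvvuvuwwv$vwwuuwv
  rot[8] = wwuvuuvvuvuwwv$vwwuuwvu
  rot[9] = wuvuuvvuvuwwv$vwwuuwvuw
  rot[10] = uvuuvvuvuwwv$vwwuuwvuww
  rot[11] = vuuvvuvuwwv$vwwuuwvuwwu
  rot[12] = uuvvuvuwwv$vwwuuwvuwwuv
  rot[13] = uvvuvuwwv$vwwuuwvuwwuvu
  rot[14] = vvuvuwwv$vwwuuwvuwwuvuu
  rot[15] = vuvuwwv$vwwuuwvuwwuvuuv
  rot[16] = uvuwwv$vwwuuwvuwwuvuuvv
  rot[17] = vuwwv$vwwuuwvuwwuvuuvvu
  rot[18] = uwwv$vwwuuwvuwwuvuuvvuv
  rot[19] = wwv$vwwuuwvuwwuvuuvvuvu
  rot[20] = wv$vwwuuwvuwwuvuuvvuvuw
  rot[21] = v$vwwuuwvuwwuvuuvvuvuww
  rot[22] = $vwwuuwvuwwuvuuvvuvuwwv
Sorted (with $ < everything):
  sorted[0] = $vwwuuwvuwwuvuuvvuvuwwv  (last char: 'v')
  sorted[1] = uuvvuvuwwv$vwwuuwvuwwuv  (last char: 'v')
  sorted[2] = uuwvuwwuvuuvvuvuwwv$vww  (last char: 'w')
  sorted[3] = uvuuvvuvuwwv$vwwuuwvuww  (last char: 'w')
  sorted[4] = uvuwwv$vwwuuwvuwwuvuuvv  (last char: 'v')
  sorted[5] = uvvuvuwwv$vwwuuwvuwwuvu  (last char: 'u')
  sorted[6] = uwvuwwuvuuvvuvuwwv$vwwu  (last char: 'u')
  sorted[7] = uwwuvuuvvuvuwwv$vwwuuwv  (last char: 'v')
  sorted[8] = uwwv$vwwuuwvuwwuvuuvvuv  (last char: 'v')
  sorted[9] = v$vwwuuwvuwwuvuuvvuvuww  (last char: 'w')
  sorted[10] = vuuvvuvuwwv$vwwuuwvuwwu  (last char: 'u')
  sorted[11] = vuvuwwv$vwwuuwvuwwuvuuv  (last char: 'v')
  sorted[12] = vuwwuvuuvvuvuwwv$vwwuuw  (last char: 'w')
  sorted[13] = vuwwv$vwwuuwvuwwuvuuvvu  (last char: 'u')
  sorted[14] = vvuvuwwv$vwwuuwvuwwuvuu  (last char: 'u')
  sorted[15] = vwwuuwvuwwuvuuvvuvuwwv$  (last char: '$')
  sorted[16] = wuuwvuwwuvuuvvuvuwwv$vw  (last char: 'w')
  sorted[17] = wuvuuvvuvuwwv$vwwuuwvuw  (last char: 'w')
  sorted[18] = wv$vwwuuwvuwwuvuuvvuvuw  (last char: 'w')
  sorted[19] = wvuwwuvuuvvuvuwwv$vwwuu  (last char: 'u')
  sorted[20] = wwuuwvuwwuvuuvvuvuwwv$v  (last char: 'v')
  sorted[21] = wwuvuuvvuvuwwv$vwwuuwvu  (last char: 'u')
  sorted[22] = wwv$vwwuuwvuwwuvuuvvuvu  (last char: 'u')
Last column: vvwwvuuvvwuvwuu$wwwuvuu
Original string S is at sorted index 15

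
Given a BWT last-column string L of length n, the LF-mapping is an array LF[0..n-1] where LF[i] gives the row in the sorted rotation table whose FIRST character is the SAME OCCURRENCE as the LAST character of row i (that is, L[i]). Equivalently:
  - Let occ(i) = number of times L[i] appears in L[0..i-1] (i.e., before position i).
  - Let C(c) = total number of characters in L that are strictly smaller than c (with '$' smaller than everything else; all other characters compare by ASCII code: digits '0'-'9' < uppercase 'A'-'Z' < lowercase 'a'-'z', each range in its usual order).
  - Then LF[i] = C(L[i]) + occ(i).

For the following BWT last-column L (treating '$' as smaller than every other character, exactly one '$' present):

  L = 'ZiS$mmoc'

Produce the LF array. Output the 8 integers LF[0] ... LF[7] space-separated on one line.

Answer: 2 4 1 0 5 6 7 3

Derivation:
Char counts: '$':1, 'S':1, 'Z':1, 'c':1, 'i':1, 'm':2, 'o':1
C (first-col start): C('$')=0, C('S')=1, C('Z')=2, C('c')=3, C('i')=4, C('m')=5, C('o')=7
L[0]='Z': occ=0, LF[0]=C('Z')+0=2+0=2
L[1]='i': occ=0, LF[1]=C('i')+0=4+0=4
L[2]='S': occ=0, LF[2]=C('S')+0=1+0=1
L[3]='$': occ=0, LF[3]=C('$')+0=0+0=0
L[4]='m': occ=0, LF[4]=C('m')+0=5+0=5
L[5]='m': occ=1, LF[5]=C('m')+1=5+1=6
L[6]='o': occ=0, LF[6]=C('o')+0=7+0=7
L[7]='c': occ=0, LF[7]=C('c')+0=3+0=3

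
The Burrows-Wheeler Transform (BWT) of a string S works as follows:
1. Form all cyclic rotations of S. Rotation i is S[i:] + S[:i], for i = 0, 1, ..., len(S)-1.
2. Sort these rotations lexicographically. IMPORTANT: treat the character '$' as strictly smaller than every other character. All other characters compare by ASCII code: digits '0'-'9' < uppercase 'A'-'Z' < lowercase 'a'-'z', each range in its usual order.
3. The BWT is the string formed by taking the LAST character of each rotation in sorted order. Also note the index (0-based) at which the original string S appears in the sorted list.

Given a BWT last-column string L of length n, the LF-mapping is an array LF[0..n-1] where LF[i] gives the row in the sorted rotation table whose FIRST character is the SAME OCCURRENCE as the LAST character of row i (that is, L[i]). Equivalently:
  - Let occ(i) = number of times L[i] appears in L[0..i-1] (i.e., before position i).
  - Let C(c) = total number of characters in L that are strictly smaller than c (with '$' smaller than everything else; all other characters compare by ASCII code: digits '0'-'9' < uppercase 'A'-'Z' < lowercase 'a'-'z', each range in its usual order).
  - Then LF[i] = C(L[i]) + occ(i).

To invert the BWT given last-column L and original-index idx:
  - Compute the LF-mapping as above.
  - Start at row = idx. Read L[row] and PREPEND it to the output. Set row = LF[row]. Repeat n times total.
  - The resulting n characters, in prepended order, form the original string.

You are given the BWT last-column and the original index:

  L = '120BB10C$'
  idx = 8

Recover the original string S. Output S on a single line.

LF mapping: 3 5 1 6 7 4 2 8 0
Walk LF starting at row 8, prepending L[row]:
  step 1: row=8, L[8]='$', prepend. Next row=LF[8]=0
  step 2: row=0, L[0]='1', prepend. Next row=LF[0]=3
  step 3: row=3, L[3]='B', prepend. Next row=LF[3]=6
  step 4: row=6, L[6]='0', prepend. Next row=LF[6]=2
  step 5: row=2, L[2]='0', prepend. Next row=LF[2]=1
  step 6: row=1, L[1]='2', prepend. Next row=LF[1]=5
  step 7: row=5, L[5]='1', prepend. Next row=LF[5]=4
  step 8: row=4, L[4]='B', prepend. Next row=LF[4]=7
  step 9: row=7, L[7]='C', prepend. Next row=LF[7]=8
Reversed output: CB1200B1$

Answer: CB1200B1$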